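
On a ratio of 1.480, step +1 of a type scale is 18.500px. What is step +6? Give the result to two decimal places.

Moving from step +1 to step +6 is 5 steps up, so multiply by r⁵.
18.500 × 1.480⁵ = 18.500 × 7.10082 ≈ 131.365

131.37px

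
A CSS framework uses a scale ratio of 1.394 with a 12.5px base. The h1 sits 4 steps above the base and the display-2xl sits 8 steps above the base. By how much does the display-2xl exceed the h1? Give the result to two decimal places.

Step 4: 12.5 × 1.394⁴ = 47.2021px
Step 8: 12.5 × 1.394⁸ = 178.2429px
Difference: 178.2429 − 47.2021 = 131.0408px

131.04px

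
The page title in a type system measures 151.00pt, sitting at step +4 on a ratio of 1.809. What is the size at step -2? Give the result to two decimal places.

4.31pt

151.00 ÷ 1.809⁶ = 151.00 ÷ 35.04543 ≈ 4.309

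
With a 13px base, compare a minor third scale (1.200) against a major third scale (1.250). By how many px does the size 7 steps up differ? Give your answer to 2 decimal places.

15.41px

Minor third: 13.0 × 1.200⁷ = 46.5814px
Major third: 13.0 × 1.250⁷ = 61.9888px
Difference: 61.9888 − 46.5814 = 15.4074px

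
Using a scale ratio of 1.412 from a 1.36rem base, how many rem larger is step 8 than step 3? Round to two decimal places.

Step 3: 1.36 × 1.412³ = 3.8286rem
Step 8: 1.36 × 1.412⁸ = 21.4890rem
Difference: 21.4890 − 3.8286 = 17.6604rem

17.66rem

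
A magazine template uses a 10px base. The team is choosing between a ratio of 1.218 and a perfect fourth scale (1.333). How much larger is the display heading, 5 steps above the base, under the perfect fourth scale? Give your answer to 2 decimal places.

At 1.218: 10.0 × 1.218⁵ = 26.8063px
Perfect fourth: 10.0 × 1.333⁵ = 42.0873px
Difference: 42.0873 − 26.8063 = 15.2810px

15.28px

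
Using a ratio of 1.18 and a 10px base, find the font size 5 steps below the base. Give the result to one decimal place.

A modular type scale is a geometric sequence: sizeₙ = base × rⁿ.
10.0 ÷ 1.18⁵ = 10.0 ÷ 2.28776 ≈ 4.37

4.4px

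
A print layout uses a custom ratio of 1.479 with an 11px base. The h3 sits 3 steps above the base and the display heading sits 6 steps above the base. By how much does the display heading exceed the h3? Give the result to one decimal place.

Step 3: 11.0 × 1.479³ = 35.587px
Step 6: 11.0 × 1.479⁶ = 115.134px
Difference: 115.134 − 35.587 = 79.547px

79.5px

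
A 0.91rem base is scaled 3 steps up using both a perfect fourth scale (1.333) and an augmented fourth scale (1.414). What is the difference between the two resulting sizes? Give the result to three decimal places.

Perfect fourth: 0.91 × 1.333³ = 2.15542rem
Augmented fourth: 0.91 × 1.414³ = 2.57270rem
Difference: 2.57270 − 2.15542 = 0.41728rem

0.417rem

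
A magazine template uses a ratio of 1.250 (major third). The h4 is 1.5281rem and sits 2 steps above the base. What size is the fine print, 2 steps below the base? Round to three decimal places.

The gap is -2 − (2) = -4 steps, so the factor is 1.250^-4.
1.5281 ÷ 1.250⁴ = 1.5281 ÷ 2.44141 ≈ 0.626

0.626rem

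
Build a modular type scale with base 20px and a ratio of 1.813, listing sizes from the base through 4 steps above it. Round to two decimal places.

Step 0: 20px
Step 1: 20.0 × 1.813 = 36.26
Step 2: 20.0 × 1.813² = 65.74
Step 3: 20.0 × 1.813³ = 119.19
Step 4: 20.0 × 1.813⁴ = 216.08

20.00px, 36.26px, 65.74px, 119.19px, 216.08px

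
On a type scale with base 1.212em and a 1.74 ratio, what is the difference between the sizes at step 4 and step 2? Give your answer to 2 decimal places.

7.44em

Step 2: 1.212 × 1.74² = 3.6695em
Step 4: 1.212 × 1.74⁴ = 11.1096em
Difference: 11.1096 − 3.6695 = 7.4401em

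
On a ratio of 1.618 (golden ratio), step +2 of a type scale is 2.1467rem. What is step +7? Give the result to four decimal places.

2.1467 × 1.618⁵ = 2.1467 × 11.08901 ≈ 23.8048

23.8048rem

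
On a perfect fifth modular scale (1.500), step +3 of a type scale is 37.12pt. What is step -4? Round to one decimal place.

Moving from step +3 to step -4 is 7 steps down, so divide by r⁷.
37.12 ÷ 1.500⁷ = 37.12 ÷ 17.08594 ≈ 2.173

2.2pt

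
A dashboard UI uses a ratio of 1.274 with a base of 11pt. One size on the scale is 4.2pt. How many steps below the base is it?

1.274ⁿ = 11 / 4.2 = 2.6190
n = ln(2.6190) / ln(1.274) = 0.9628 / 0.2422 ≈ 3.98

4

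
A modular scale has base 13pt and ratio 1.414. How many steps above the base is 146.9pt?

7

1.414ⁿ = 146.9 / 13 = 11.3000
n = ln(11.3000) / ln(1.414) = 2.4248 / 0.3464 ≈ 7.00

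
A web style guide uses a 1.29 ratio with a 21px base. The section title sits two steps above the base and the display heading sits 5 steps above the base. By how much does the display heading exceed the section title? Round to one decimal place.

Step 2: 21.0 × 1.29² = 34.946px
Step 5: 21.0 × 1.29⁵ = 75.018px
Difference: 75.018 − 34.946 = 40.072px

40.1px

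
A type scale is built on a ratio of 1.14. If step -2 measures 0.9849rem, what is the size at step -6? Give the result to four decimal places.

The gap is -6 − (-2) = -4 steps, so the factor is 1.14^-4.
0.9849 ÷ 1.14⁴ = 0.9849 ÷ 1.68896 ≈ 0.5831

0.5831rem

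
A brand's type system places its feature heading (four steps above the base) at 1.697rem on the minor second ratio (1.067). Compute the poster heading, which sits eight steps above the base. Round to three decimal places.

2.200rem

1.697 × 1.067⁴ = 1.697 × 1.29616 ≈ 2.200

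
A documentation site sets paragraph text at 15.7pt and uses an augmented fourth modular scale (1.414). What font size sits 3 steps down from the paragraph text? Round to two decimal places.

5.55pt

15.7 ÷ 1.414³ = 15.7 ÷ 2.82715 ≈ 5.55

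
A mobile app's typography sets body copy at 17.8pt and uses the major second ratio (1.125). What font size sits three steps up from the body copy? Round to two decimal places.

17.8 × 1.125³ = 17.8 × 1.42383 ≈ 25.34

25.34pt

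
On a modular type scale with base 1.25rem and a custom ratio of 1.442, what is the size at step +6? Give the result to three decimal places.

11.238rem

1.25 × 1.442⁶ = 1.25 × 8.99066 ≈ 11.238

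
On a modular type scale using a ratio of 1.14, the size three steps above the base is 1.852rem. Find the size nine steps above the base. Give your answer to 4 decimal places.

1.852 × 1.14⁶ = 1.852 × 2.19497 ≈ 4.0651

4.0651rem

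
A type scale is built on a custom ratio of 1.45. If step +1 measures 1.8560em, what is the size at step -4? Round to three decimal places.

The gap is -4 − (1) = -5 steps, so the factor is 1.45^-5.
1.8560 ÷ 1.45⁵ = 1.8560 ÷ 6.40973 ≈ 0.290

0.290em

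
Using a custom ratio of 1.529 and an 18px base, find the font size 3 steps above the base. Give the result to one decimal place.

18.0 × 1.529³ = 18.0 × 3.57456 ≈ 64.34

64.3px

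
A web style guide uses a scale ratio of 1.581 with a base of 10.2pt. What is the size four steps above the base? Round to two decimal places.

63.73pt

10.2 × 1.581⁴ = 10.2 × 6.24781 ≈ 63.73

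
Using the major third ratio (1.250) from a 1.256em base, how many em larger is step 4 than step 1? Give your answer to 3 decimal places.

1.496em

Step 1: 1.256 × 1.250 = 1.57000em
Step 4: 1.256 × 1.250⁴ = 3.06641em
Difference: 3.06641 − 1.57000 = 1.49641em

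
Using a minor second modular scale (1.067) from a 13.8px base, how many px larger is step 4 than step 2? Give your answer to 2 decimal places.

2.18px

Step 2: 13.8 × 1.067² = 15.7111px
Step 4: 13.8 × 1.067⁴ = 17.8870px
Difference: 17.8870 − 15.7111 = 2.1759px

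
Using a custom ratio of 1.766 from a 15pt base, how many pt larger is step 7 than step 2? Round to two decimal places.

756.79pt

Step 2: 15.0 × 1.766² = 46.7813pt
Step 7: 15.0 × 1.766⁷ = 803.5745pt
Difference: 803.5745 − 46.7813 = 756.7932pt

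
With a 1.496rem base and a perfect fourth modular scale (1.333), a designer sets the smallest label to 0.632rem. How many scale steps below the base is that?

3

1.333ⁿ = 1.496 / 0.632 = 2.3671
n = ln(2.3671) / ln(1.333) = 0.8617 / 0.2874 ≈ 3.00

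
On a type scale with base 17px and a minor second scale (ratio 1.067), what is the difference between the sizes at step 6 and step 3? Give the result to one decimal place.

4.4px

Step 3: 17.0 × 1.067³ = 20.651px
Step 6: 17.0 × 1.067⁶ = 25.086px
Difference: 25.086 − 20.651 = 4.435px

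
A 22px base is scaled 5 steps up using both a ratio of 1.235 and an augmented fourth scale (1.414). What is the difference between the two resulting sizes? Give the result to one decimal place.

At 1.235: 22.0 × 1.235⁵ = 63.206px
Augmented fourth: 22.0 × 1.414⁵ = 124.357px
Difference: 124.357 − 63.206 = 61.151px

61.2px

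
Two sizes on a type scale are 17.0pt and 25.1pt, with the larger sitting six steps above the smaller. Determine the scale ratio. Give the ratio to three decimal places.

1.067

r⁶ = 25.1 / 17.0, so r = (25.1/17.0)^(1/6).
r = 1.4765^(1/6) ≈ 1.0671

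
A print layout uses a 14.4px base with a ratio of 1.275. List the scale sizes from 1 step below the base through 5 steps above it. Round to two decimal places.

11.29px, 14.40px, 18.36px, 23.41px, 29.85px, 38.05px, 48.52px

Step -1: 14.4 ÷ 1.275 = 11.29
Step 0: 14.4px
Step 1: 14.4 × 1.275 = 18.36
Step 2: 14.4 × 1.275² = 23.41
Step 3: 14.4 × 1.275³ = 29.85
Step 4: 14.4 × 1.275⁴ = 38.05
Step 5: 14.4 × 1.275⁵ = 48.52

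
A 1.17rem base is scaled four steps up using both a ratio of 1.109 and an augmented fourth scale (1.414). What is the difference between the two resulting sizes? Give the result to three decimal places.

At 1.109: 1.17 × 1.109⁴ = 1.76975rem
Augmented fourth: 1.17 × 1.414⁴ = 4.67717rem
Difference: 4.67717 − 1.76975 = 2.90742rem

2.907rem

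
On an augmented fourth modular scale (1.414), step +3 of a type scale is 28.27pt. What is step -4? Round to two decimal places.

2.50pt

28.27 ÷ 1.414⁷ = 28.27 ÷ 11.30175 ≈ 2.501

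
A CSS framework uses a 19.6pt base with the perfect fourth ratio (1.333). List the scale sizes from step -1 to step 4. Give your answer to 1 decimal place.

14.7pt, 19.6pt, 26.1pt, 34.8pt, 46.4pt, 61.9pt

Step -1: 19.6 ÷ 1.333 = 14.7
Step 0: 19.6pt
Step 1: 19.6 × 1.333 = 26.1
Step 2: 19.6 × 1.333² = 34.8
Step 3: 19.6 × 1.333³ = 46.4
Step 4: 19.6 × 1.333⁴ = 61.9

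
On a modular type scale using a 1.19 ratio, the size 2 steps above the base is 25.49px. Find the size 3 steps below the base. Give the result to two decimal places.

10.68px

Moving from step +2 to step -3 is 5 steps down, so divide by r⁵.
25.49 ÷ 1.19⁵ = 25.49 ÷ 2.38635 ≈ 10.682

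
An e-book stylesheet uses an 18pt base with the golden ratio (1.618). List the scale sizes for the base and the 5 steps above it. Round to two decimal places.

18.00pt, 29.12pt, 47.12pt, 76.24pt, 123.36pt, 199.60pt

Step 0: 18pt
Step 1: 18.0 × 1.618 = 29.12
Step 2: 18.0 × 1.618² = 47.12
Step 3: 18.0 × 1.618³ = 76.24
Step 4: 18.0 × 1.618⁴ = 123.36
Step 5: 18.0 × 1.618⁵ = 199.60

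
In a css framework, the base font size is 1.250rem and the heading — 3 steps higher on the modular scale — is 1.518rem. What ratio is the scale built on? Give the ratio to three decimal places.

The ratio satisfies 1.250 × r³ = 1.518, so r = (1.518 / 1.250)^(1/3).
r = 1.2144^(1/3) ≈ 1.0669

1.067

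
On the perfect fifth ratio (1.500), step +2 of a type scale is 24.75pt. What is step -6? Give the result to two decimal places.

0.97pt

The gap is -6 − (2) = -8 steps, so the factor is 1.500^-8.
24.75 ÷ 1.500⁸ = 24.75 ÷ 25.62891 ≈ 0.966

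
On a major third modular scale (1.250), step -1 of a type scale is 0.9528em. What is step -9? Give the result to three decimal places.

0.160em

0.9528 ÷ 1.250⁸ = 0.9528 ÷ 5.96046 ≈ 0.160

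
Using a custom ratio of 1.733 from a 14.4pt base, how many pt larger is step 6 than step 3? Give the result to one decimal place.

Step 3: 14.4 × 1.733³ = 74.948pt
Step 6: 14.4 × 1.733⁶ = 390.080pt
Difference: 390.080 − 74.948 = 315.132pt

315.1pt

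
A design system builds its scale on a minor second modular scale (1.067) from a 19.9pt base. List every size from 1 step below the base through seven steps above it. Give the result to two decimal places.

18.65pt, 19.90pt, 21.23pt, 22.66pt, 24.17pt, 25.79pt, 27.52pt, 29.37pt, 31.33pt

Step -1: 19.9 ÷ 1.067 = 18.65
Step 0: 19.9pt
Step 1: 19.9 × 1.067 = 21.23
Step 2: 19.9 × 1.067² = 22.66
Step 3: 19.9 × 1.067³ = 24.17
Step 4: 19.9 × 1.067⁴ = 25.79
Step 5: 19.9 × 1.067⁵ = 27.52
Step 6: 19.9 × 1.067⁶ = 29.37
Step 7: 19.9 × 1.067⁷ = 31.33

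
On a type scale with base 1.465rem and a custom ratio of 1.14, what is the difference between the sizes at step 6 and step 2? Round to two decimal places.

1.31rem

Step 2: 1.465 × 1.14² = 1.9039rem
Step 6: 1.465 × 1.14⁶ = 3.2156rem
Difference: 3.2156 − 1.9039 = 1.3117rem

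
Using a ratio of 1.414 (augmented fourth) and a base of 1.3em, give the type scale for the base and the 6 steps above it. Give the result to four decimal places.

Step 0: 1.3em
Step 1: 1.3 × 1.414 = 1.8382
Step 2: 1.3 × 1.414² = 2.5992
Step 3: 1.3 × 1.414³ = 3.6753
Step 4: 1.3 × 1.414⁴ = 5.1969
Step 5: 1.3 × 1.414⁵ = 7.3484
Step 6: 1.3 × 1.414⁶ = 10.3906

1.3000em, 1.8382em, 2.5992em, 3.6753em, 5.1969em, 7.3484em, 10.3906em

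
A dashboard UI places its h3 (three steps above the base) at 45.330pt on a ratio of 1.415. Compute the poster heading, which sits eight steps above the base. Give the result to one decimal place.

The gap is 8 − (3) = 5 steps, so the factor is 1.415^5.
45.330 × 1.415⁵ = 45.330 × 5.67260 ≈ 257.139

257.1pt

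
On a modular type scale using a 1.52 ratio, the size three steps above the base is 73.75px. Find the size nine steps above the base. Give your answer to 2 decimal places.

Moving from step +3 to step +9 is 6 steps up, so multiply by r⁶.
73.75 × 1.52⁶ = 73.75 × 12.33280 ≈ 909.544

909.54px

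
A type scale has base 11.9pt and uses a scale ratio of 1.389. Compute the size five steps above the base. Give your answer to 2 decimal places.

61.53pt

11.9 × 1.389⁵ = 11.9 × 5.17025 ≈ 61.53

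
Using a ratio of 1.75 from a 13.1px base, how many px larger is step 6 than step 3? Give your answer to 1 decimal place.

Step 3: 13.1 × 1.75³ = 70.208px
Step 6: 13.1 × 1.75⁶ = 376.270px
Difference: 376.270 − 70.208 = 306.062px

306.1px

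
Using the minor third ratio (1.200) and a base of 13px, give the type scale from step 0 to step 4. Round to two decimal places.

13.00px, 15.60px, 18.72px, 22.46px, 26.96px

Step 0: 13px
Step 1: 13.0 × 1.200 = 15.60
Step 2: 13.0 × 1.200² = 18.72
Step 3: 13.0 × 1.200³ = 22.46
Step 4: 13.0 × 1.200⁴ = 26.96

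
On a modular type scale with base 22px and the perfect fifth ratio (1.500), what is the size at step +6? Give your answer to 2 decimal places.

A modular type scale is a geometric sequence: sizeₙ = base × rⁿ.
22.0 × 1.500⁶ = 22.0 × 11.39062 ≈ 250.59

250.59px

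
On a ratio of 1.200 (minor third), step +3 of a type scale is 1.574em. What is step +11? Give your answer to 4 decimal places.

6.7679em

The gap is 11 − (3) = 8 steps, so the factor is 1.200^8.
1.574 × 1.200⁸ = 1.574 × 4.29982 ≈ 6.7679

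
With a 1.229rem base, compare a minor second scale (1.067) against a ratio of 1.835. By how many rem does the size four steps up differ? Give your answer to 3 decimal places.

12.342rem

Minor second: 1.229 × 1.067⁴ = 1.59298rem
At 1.835: 1.229 × 1.835⁴ = 13.93465rem
Difference: 13.93465 − 1.59298 = 12.34167rem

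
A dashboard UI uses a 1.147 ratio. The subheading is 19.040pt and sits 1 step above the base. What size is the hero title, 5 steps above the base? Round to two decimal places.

32.95pt

Moving from step +1 to step +5 is 4 steps up, so multiply by r⁴.
19.040 × 1.147⁴ = 19.040 × 1.73083 ≈ 32.955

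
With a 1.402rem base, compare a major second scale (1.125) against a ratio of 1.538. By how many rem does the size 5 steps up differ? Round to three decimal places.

Major second: 1.402 × 1.125⁵ = 2.52645rem
At 1.538: 1.402 × 1.538⁵ = 12.06507rem
Difference: 12.06507 − 2.52645 = 9.53862rem

9.539rem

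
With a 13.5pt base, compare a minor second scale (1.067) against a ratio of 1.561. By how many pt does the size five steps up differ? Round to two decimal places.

106.46pt

Minor second: 13.5 × 1.067⁵ = 18.6705pt
At 1.561: 13.5 × 1.561⁵ = 125.1262pt
Difference: 125.1262 − 18.6705 = 106.4557pt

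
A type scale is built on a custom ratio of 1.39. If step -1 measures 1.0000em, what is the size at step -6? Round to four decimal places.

Moving from step -1 to step -6 is 5 steps down, so divide by r⁵.
1.0000 ÷ 1.39⁵ = 1.0000 ÷ 5.18888 ≈ 0.1927

0.1927em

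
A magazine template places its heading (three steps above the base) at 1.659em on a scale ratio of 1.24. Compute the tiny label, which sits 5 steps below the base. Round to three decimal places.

The gap is -5 − (3) = -8 steps, so the factor is 1.24^-8.
1.659 ÷ 1.24⁸ = 1.659 ÷ 5.58951 ≈ 0.297

0.297em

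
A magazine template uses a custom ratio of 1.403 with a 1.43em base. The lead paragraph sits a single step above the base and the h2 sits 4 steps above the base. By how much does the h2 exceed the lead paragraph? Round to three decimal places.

3.534em

Step 1: 1.43 × 1.403 = 2.00629em
Step 4: 1.43 × 1.403⁴ = 5.54073em
Difference: 5.54073 − 2.00629 = 3.53444em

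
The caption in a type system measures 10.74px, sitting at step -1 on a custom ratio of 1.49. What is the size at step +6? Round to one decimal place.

175.1px

10.74 × 1.49⁷ = 10.74 × 16.30436 ≈ 175.109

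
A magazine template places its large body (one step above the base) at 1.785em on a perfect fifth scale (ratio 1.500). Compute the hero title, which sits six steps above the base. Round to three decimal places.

1.785 × 1.500⁵ = 1.785 × 7.59375 ≈ 13.555

13.555em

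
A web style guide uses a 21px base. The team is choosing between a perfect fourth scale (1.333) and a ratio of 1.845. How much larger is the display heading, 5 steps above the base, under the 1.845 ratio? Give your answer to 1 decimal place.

360.6px

Perfect fourth: 21.0 × 1.333⁵ = 88.383px
At 1.845: 21.0 × 1.845⁵ = 448.953px
Difference: 448.953 − 88.383 = 360.570px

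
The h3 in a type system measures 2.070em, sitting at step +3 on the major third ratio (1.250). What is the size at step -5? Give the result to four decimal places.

2.070 ÷ 1.250⁸ = 2.070 ÷ 5.96046 ≈ 0.3473

0.3473em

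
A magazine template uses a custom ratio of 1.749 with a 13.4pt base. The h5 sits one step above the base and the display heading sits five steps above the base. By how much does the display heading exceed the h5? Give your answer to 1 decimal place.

Step 1: 13.4 × 1.749 = 23.437pt
Step 5: 13.4 × 1.749⁵ = 219.308pt
Difference: 219.308 − 23.437 = 195.871pt

195.9pt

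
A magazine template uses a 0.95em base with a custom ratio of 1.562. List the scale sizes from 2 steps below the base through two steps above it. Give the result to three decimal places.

0.389em, 0.608em, 0.950em, 1.484em, 2.318em

Step -2: 0.95 ÷ 1.562² = 0.389
Step -1: 0.95 ÷ 1.562 = 0.608
Step 0: 0.95em
Step 1: 0.95 × 1.562 = 1.484
Step 2: 0.95 × 1.562² = 2.318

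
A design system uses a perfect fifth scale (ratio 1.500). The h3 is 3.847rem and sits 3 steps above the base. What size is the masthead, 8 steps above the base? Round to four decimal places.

29.2132rem

The gap is 8 − (3) = 5 steps, so the factor is 1.500^5.
3.847 × 1.500⁵ = 3.847 × 7.59375 ≈ 29.2132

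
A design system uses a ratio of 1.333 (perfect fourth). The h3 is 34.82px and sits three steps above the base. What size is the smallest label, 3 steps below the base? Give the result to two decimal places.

34.82 ÷ 1.333⁶ = 34.82 ÷ 5.61023 ≈ 6.207

6.21px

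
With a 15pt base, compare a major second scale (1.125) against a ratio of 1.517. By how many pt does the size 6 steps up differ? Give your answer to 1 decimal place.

152.4pt

Major second: 15.0 × 1.125⁶ = 30.409pt
At 1.517: 15.0 × 1.517⁶ = 182.812pt
Difference: 182.812 − 30.409 = 152.403pt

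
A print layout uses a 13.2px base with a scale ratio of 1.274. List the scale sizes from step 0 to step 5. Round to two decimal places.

13.20px, 16.82px, 21.42px, 27.29px, 34.77px, 44.30px

Step 0: 13.2px
Step 1: 13.2 × 1.274 = 16.82
Step 2: 13.2 × 1.274² = 21.42
Step 3: 13.2 × 1.274³ = 27.29
Step 4: 13.2 × 1.274⁴ = 34.77
Step 5: 13.2 × 1.274⁵ = 44.30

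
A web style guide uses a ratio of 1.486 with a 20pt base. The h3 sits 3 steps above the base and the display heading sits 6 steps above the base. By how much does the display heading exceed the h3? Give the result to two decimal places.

Step 3: 20.0 × 1.486³ = 65.6276pt
Step 6: 20.0 × 1.486⁶ = 215.3490pt
Difference: 215.3490 − 65.6276 = 149.7214pt

149.72pt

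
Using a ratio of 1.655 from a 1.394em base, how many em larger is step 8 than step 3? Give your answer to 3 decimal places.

72.141em

Step 3: 1.394 × 1.655³ = 6.31912em
Step 8: 1.394 × 1.655⁸ = 78.45972em
Difference: 78.45972 − 6.31912 = 72.14060em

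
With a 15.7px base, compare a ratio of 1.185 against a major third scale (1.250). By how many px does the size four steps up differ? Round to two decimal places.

7.37px

At 1.185: 15.7 × 1.185⁴ = 30.9580px
Major third: 15.7 × 1.250⁴ = 38.3301px
Difference: 38.3301 − 30.9580 = 7.3721px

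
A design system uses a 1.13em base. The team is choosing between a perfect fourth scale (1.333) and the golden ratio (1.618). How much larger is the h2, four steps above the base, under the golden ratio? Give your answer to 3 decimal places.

Perfect fourth: 1.13 × 1.333⁴ = 3.56779em
Golden ratio: 1.13 × 1.618⁴ = 7.74448em
Difference: 7.74448 − 3.56779 = 4.17669em

4.177em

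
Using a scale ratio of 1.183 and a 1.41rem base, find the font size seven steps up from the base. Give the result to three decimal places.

4.572rem

1.41 × 1.183⁷ = 1.41 × 3.24260 ≈ 4.572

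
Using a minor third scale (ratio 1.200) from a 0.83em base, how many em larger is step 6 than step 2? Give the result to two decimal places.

1.28em

Step 2: 0.83 × 1.200² = 1.1952em
Step 6: 0.83 × 1.200⁶ = 2.4784em
Difference: 2.4784 − 1.1952 = 1.2832em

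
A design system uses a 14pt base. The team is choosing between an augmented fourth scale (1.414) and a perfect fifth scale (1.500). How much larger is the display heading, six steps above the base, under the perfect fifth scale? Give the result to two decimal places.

Augmented fourth: 14.0 × 1.414⁶ = 111.8986pt
Perfect fifth: 14.0 × 1.500⁶ = 159.4688pt
Difference: 159.4688 − 111.8986 = 47.5702pt

47.57pt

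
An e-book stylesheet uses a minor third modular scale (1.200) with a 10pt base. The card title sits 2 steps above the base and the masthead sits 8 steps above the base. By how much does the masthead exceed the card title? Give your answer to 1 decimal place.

28.6pt

Step 2: 10.0 × 1.200² = 14.400pt
Step 8: 10.0 × 1.200⁸ = 42.998pt
Difference: 42.998 − 14.400 = 28.598pt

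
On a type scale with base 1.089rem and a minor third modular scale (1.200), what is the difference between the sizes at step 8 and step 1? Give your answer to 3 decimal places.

3.376rem

Step 1: 1.089 × 1.200 = 1.30680rem
Step 8: 1.089 × 1.200⁸ = 4.68250rem
Difference: 4.68250 − 1.30680 = 3.37570rem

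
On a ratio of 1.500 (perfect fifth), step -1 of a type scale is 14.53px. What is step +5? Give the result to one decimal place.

165.5px

14.53 × 1.500⁶ = 14.53 × 11.39062 ≈ 165.506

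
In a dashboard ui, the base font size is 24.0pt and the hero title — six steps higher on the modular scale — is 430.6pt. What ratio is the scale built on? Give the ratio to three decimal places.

1.618

The ratio satisfies 24.0 × r⁶ = 430.6, so r = (430.6 / 24.0)^(1/6).
r = 17.9417^(1/6) ≈ 1.6180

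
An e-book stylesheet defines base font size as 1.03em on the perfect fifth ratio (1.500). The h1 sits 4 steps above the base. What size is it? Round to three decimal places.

1.03 × 1.500⁴ = 1.03 × 5.06250 ≈ 5.214

5.214em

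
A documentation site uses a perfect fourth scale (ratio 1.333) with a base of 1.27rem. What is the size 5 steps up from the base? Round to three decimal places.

5.345rem

1.27 × 1.333⁵ = 1.27 × 4.20873 ≈ 5.345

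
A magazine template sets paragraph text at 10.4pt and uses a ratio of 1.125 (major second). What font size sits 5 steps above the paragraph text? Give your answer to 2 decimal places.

18.74pt

Each step on a modular scale multiplies by the ratio, so the size n steps from the base is base × ratioⁿ.
10.4 × 1.125⁵ = 10.4 × 1.80203 ≈ 18.74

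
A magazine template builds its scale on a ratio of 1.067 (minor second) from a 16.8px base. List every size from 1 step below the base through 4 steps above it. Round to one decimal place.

15.7px, 16.8px, 17.9px, 19.1px, 20.4px, 21.8px

Step -1: 16.8 ÷ 1.067 = 15.7
Step 0: 16.8px
Step 1: 16.8 × 1.067 = 17.9
Step 2: 16.8 × 1.067² = 19.1
Step 3: 16.8 × 1.067³ = 20.4
Step 4: 16.8 × 1.067⁴ = 21.8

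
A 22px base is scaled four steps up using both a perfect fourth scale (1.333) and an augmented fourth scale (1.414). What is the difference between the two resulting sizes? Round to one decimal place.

18.5px

Perfect fourth: 22.0 × 1.333⁴ = 69.461px
Augmented fourth: 22.0 × 1.414⁴ = 87.947px
Difference: 87.947 − 69.461 = 18.486px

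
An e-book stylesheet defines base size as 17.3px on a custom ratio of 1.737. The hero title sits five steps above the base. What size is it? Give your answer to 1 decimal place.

273.6px

A modular type scale is a geometric sequence: sizeₙ = base × rⁿ.
17.3 × 1.737⁵ = 17.3 × 15.81245 ≈ 273.56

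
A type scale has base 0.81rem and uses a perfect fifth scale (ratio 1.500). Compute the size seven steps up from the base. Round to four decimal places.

Each step on a modular scale multiplies by the ratio, so the size n steps from the base is base × ratioⁿ.
0.81 × 1.500⁷ = 0.81 × 17.08594 ≈ 13.8396

13.8396rem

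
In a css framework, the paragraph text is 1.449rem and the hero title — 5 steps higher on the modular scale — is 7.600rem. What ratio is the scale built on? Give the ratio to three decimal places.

The ratio satisfies 1.449 × r⁵ = 7.600, so r = (7.600 / 1.449)^(1/5).
r = 5.2450^(1/5) ≈ 1.3930

1.393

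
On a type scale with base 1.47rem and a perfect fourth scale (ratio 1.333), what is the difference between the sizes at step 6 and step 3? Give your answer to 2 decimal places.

4.77rem

Step 3: 1.47 × 1.333³ = 3.4818rem
Step 6: 1.47 × 1.333⁶ = 8.2470rem
Difference: 8.2470 − 3.4818 = 4.7652rem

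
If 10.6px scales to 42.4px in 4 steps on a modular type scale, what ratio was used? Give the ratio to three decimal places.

1.414

r⁴ = 42.4 / 10.6, so r = (42.4/10.6)^(1/4).
r = 4.0000^(1/4) ≈ 1.4142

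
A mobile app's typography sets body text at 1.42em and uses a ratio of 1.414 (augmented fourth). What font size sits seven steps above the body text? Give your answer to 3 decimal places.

1.42 × 1.414⁷ = 1.42 × 11.30175 ≈ 16.048

16.048em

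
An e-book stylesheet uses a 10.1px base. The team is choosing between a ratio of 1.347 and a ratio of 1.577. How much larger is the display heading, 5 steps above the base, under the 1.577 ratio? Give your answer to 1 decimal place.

53.7px

At 1.347: 10.1 × 1.347⁵ = 44.788px
At 1.577: 10.1 × 1.577⁵ = 98.510px
Difference: 98.510 − 44.788 = 53.722px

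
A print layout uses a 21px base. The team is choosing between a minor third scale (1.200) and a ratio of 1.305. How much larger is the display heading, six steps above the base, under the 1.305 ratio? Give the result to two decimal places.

Minor third: 21.0 × 1.200⁶ = 62.7057px
At 1.305: 21.0 × 1.305⁶ = 103.7247px
Difference: 103.7247 − 62.7057 = 41.0190px

41.02px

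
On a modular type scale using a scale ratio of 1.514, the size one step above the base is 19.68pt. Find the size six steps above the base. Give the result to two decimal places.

156.55pt

Moving from step +1 to step +6 is 5 steps up, so multiply by r⁵.
19.68 × 1.514⁵ = 19.68 × 7.95480 ≈ 156.551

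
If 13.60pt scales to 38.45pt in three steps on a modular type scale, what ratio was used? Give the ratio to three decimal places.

1.414

r³ = 38.45 / 13.60, so r = (38.45/13.60)^(1/3).
r = 2.8272^(1/3) ≈ 1.4140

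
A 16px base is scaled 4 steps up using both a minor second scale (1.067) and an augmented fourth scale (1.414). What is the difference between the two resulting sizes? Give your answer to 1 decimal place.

Minor second: 16.0 × 1.067⁴ = 20.739px
Augmented fourth: 16.0 × 1.414⁴ = 63.961px
Difference: 63.961 − 20.739 = 43.222px

43.2px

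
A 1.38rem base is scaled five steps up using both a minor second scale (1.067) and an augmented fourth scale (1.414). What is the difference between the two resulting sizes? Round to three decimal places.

5.892rem

Minor second: 1.38 × 1.067⁵ = 1.90854rem
Augmented fourth: 1.38 × 1.414⁵ = 7.80057rem
Difference: 7.80057 − 1.90854 = 5.89203rem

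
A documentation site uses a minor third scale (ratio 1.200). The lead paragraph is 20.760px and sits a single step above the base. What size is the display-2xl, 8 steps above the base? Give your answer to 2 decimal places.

The gap is 8 − (1) = 7 steps, so the factor is 1.200^7.
20.760 × 1.200⁷ = 20.760 × 3.58318 ≈ 74.387

74.39px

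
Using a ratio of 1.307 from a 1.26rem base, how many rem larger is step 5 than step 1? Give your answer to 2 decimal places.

Step 1: 1.26 × 1.307 = 1.6468rem
Step 5: 1.26 × 1.307⁵ = 4.8056rem
Difference: 4.8056 − 1.6468 = 3.1588rem

3.16rem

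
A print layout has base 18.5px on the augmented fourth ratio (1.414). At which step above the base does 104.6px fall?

5

1.414ⁿ = 104.6 / 18.5 = 5.6541
n = ln(5.6541) / ln(1.414) = 1.7324 / 0.3464 ≈ 5.00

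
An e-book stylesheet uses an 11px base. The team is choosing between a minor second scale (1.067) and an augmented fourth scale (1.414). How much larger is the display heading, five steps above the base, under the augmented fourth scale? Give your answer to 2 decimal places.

46.97px

Minor second: 11.0 × 1.067⁵ = 15.2130px
Augmented fourth: 11.0 × 1.414⁵ = 62.1784px
Difference: 62.1784 − 15.2130 = 46.9654px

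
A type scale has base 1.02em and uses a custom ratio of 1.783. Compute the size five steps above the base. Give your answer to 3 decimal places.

1.02 × 1.783⁵ = 1.02 × 18.02008 ≈ 18.380

18.380em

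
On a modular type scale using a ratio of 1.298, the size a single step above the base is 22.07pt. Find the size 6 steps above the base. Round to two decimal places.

Moving from step +1 to step +6 is 5 steps up, so multiply by r⁵.
22.07 × 1.298⁵ = 22.07 × 3.68446 ≈ 81.316

81.32pt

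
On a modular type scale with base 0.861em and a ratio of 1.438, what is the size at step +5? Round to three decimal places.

A modular type scale is a geometric sequence: sizeₙ = base × rⁿ.
0.861 × 1.438⁵ = 0.861 × 6.14886 ≈ 5.294

5.294em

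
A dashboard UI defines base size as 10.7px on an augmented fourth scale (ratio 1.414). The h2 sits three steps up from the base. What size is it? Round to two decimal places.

30.25px

10.7 × 1.414³ = 10.7 × 2.82715 ≈ 30.25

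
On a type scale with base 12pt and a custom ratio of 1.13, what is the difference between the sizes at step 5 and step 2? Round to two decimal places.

6.79pt

Step 2: 12.0 × 1.13² = 15.3228pt
Step 5: 12.0 × 1.13⁵ = 22.1092pt
Difference: 22.1092 − 15.3228 = 6.7864pt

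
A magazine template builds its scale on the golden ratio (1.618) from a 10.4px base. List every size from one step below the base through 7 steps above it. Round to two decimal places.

6.43px, 10.40px, 16.83px, 27.23px, 44.05px, 71.28px, 115.33px, 186.60px, 301.91px

Step -1: 10.4 ÷ 1.618 = 6.43
Step 0: 10.4px
Step 1: 10.4 × 1.618 = 16.83
Step 2: 10.4 × 1.618² = 27.23
Step 3: 10.4 × 1.618³ = 44.05
Step 4: 10.4 × 1.618⁴ = 71.28
Step 5: 10.4 × 1.618⁵ = 115.33
Step 6: 10.4 × 1.618⁶ = 186.60
Step 7: 10.4 × 1.618⁷ = 301.91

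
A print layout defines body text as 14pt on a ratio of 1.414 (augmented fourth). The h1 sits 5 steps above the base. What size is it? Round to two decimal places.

Every step multiplies by the scale ratio.
14.0 × 1.414⁵ = 14.0 × 5.65258 ≈ 79.14

79.14pt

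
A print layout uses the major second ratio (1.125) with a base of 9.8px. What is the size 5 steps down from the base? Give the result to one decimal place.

Each step on a modular scale multiplies by the ratio, so the size n steps from the base is base × ratioⁿ.
9.8 ÷ 1.125⁵ = 9.8 ÷ 1.80203 ≈ 5.44

5.4px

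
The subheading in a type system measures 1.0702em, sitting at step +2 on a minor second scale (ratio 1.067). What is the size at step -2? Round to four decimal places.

1.0702 ÷ 1.067⁴ = 1.0702 ÷ 1.29616 ≈ 0.8257

0.8257em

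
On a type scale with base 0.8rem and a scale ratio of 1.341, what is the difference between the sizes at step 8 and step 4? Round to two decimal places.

Step 4: 0.8 × 1.341⁴ = 2.5871rem
Step 8: 0.8 × 1.341⁸ = 8.3660rem
Difference: 8.3660 − 2.5871 = 5.7789rem

5.78rem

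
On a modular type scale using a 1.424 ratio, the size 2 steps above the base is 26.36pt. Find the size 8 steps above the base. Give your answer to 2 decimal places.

The gap is 8 − (2) = 6 steps, so the factor is 1.424^6.
26.36 × 1.424⁶ = 26.36 × 8.33796 ≈ 219.789

219.79pt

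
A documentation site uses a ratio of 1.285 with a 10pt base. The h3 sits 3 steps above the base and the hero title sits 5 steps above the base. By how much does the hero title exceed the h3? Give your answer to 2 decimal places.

Step 3: 10.0 × 1.285³ = 21.2182pt
Step 5: 10.0 × 1.285⁵ = 35.0361pt
Difference: 35.0361 − 21.2182 = 13.8179pt

13.82pt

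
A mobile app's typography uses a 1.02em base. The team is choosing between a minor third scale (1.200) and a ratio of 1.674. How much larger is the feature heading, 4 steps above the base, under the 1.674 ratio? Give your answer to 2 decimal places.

Minor third: 1.02 × 1.200⁴ = 2.1151em
At 1.674: 1.02 × 1.674⁴ = 8.0098em
Difference: 8.0098 − 2.1151 = 5.8947em

5.89em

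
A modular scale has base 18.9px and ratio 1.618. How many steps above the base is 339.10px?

1.618ⁿ = 339.10 / 18.9 = 17.9418
n = ln(17.9418) / ln(1.618) = 2.8871 / 0.4812 ≈ 6.00

6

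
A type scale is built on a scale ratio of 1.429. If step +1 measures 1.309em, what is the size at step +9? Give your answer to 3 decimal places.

Moving from step +1 to step +9 is 8 steps up, so multiply by r⁸.
1.309 × 1.429⁸ = 1.309 × 17.38833 ≈ 22.761

22.761em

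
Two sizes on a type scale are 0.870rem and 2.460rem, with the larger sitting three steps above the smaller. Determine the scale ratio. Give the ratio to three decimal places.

The ratio satisfies 0.870 × r³ = 2.460, so r = (2.460 / 0.870)^(1/3).
r = 2.8276^(1/3) ≈ 1.4141

1.414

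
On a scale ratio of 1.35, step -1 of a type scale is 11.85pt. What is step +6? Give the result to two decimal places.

96.84pt

The gap is 6 − (-1) = 7 steps, so the factor is 1.35^7.
11.85 × 1.35⁷ = 11.85 × 8.17215 ≈ 96.840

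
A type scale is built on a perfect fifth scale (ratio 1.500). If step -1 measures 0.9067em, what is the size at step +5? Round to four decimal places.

10.3279em

0.9067 × 1.500⁶ = 0.9067 × 11.39062 ≈ 10.3279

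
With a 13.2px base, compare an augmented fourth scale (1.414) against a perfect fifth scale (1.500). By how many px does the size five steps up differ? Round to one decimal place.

25.6px

Augmented fourth: 13.2 × 1.414⁵ = 74.614px
Perfect fifth: 13.2 × 1.500⁵ = 100.237px
Difference: 100.237 − 74.614 = 25.623px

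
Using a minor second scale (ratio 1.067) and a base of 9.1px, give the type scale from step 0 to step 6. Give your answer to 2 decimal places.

Step 0: 9.1px
Step 1: 9.1 × 1.067 = 9.71
Step 2: 9.1 × 1.067² = 10.36
Step 3: 9.1 × 1.067³ = 11.05
Step 4: 9.1 × 1.067⁴ = 11.80
Step 5: 9.1 × 1.067⁵ = 12.59
Step 6: 9.1 × 1.067⁶ = 13.43

9.10px, 9.71px, 10.36px, 11.05px, 11.80px, 12.59px, 13.43px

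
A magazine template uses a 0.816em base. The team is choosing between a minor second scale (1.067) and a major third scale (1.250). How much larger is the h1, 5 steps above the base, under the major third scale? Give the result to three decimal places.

Minor second: 0.816 × 1.067⁵ = 1.12853em
Major third: 0.816 × 1.250⁵ = 2.49023em
Difference: 2.49023 − 1.12853 = 1.36170em

1.362em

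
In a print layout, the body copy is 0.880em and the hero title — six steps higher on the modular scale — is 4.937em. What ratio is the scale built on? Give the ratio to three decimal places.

1.333

r⁶ = 4.937 / 0.880, so r = (4.937/0.880)^(1/6).
r = 5.6102^(1/6) ≈ 1.3330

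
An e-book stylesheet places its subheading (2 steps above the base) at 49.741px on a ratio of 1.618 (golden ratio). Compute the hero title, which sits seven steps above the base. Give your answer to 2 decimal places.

49.741 × 1.618⁵ = 49.741 × 11.08901 ≈ 551.578

551.58px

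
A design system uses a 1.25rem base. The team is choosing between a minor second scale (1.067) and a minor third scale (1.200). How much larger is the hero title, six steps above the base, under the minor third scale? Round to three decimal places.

1.888rem

Minor second: 1.25 × 1.067⁶ = 1.84458rem
Minor third: 1.25 × 1.200⁶ = 3.73248rem
Difference: 3.73248 − 1.84458 = 1.88790rem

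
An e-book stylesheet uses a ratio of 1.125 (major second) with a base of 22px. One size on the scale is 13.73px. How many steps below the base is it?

4

1.125ⁿ = 22 / 13.73 = 1.6023
n = ln(1.6023) / ln(1.125) = 0.4715 / 0.1178 ≈ 4.00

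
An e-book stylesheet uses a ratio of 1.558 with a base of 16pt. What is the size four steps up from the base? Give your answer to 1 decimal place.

94.3pt

16.0 × 1.558⁴ = 16.0 × 5.89210 ≈ 94.27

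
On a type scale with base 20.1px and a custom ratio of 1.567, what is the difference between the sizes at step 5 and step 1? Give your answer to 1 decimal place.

Step 1: 20.1 × 1.567 = 31.497px
Step 5: 20.1 × 1.567⁵ = 189.907px
Difference: 189.907 − 31.497 = 158.410px

158.4px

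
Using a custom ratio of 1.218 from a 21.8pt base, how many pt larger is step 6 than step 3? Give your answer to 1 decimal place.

31.8pt

Step 3: 21.8 × 1.218³ = 39.391pt
Step 6: 21.8 × 1.218⁶ = 71.177pt
Difference: 71.177 − 39.391 = 31.786pt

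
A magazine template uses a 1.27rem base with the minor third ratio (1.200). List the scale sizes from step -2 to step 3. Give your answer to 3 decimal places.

0.882rem, 1.058rem, 1.270rem, 1.524rem, 1.829rem, 2.195rem

Step -2: 1.27 ÷ 1.200² = 0.882
Step -1: 1.27 ÷ 1.200 = 1.058
Step 0: 1.27rem
Step 1: 1.27 × 1.200 = 1.524
Step 2: 1.27 × 1.200² = 1.829
Step 3: 1.27 × 1.200³ = 2.195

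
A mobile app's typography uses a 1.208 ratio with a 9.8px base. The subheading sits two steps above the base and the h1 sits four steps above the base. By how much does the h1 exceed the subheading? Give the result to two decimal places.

6.57px

Step 2: 9.8 × 1.208² = 14.3008px
Step 4: 9.8 × 1.208⁴ = 20.8686px
Difference: 20.8686 − 14.3008 = 6.5678px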